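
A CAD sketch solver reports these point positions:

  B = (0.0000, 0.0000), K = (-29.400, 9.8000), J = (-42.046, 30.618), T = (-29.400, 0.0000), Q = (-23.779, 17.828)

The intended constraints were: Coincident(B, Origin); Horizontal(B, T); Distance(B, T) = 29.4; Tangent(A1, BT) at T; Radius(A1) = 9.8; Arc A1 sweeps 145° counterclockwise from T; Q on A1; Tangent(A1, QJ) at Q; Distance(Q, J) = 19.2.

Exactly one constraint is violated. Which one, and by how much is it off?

Distance(Q, J) = 19.2 — off by 3.10.

B = (0.00, 0.00) ✓; B.y = 0.00, T.y = 0.00 ✓; |BT| = 29.40 ✓; ∠(KT, TB) = 90.00° ✓; |KT| = 9.800 ✓; bearing(K→Q) − bearing(K→T) = 145.0° ✓; |KQ| = 9.800 ✓; ∠(KQ, QJ) = 90.00° ✓; |QJ| = 22.30 ✗.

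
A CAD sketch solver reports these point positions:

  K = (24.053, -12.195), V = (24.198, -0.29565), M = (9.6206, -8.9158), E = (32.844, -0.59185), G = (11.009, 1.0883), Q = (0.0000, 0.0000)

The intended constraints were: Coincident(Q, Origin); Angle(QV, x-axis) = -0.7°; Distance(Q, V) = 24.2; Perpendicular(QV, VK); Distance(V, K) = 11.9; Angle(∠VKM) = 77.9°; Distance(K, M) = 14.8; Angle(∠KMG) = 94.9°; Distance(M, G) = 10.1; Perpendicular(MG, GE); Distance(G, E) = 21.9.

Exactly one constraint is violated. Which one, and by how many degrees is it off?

Perpendicular(MG, GE) — off by 3.50°.

Q = (0.00, 0.00) ✓; QV at -0.7000° ✓; |QV| = 24.20 ✓; ∠(QV, VK) = 90.00° ✓; |VK| = 11.90 ✓; ∠VKM = 77.90° ✓; |KM| = 14.80 ✓; ∠KMG = 94.90° ✓; |MG| = 10.10 ✓; ∠(MG, GE) = 86.50° ✗; |GE| = 21.90 ✓.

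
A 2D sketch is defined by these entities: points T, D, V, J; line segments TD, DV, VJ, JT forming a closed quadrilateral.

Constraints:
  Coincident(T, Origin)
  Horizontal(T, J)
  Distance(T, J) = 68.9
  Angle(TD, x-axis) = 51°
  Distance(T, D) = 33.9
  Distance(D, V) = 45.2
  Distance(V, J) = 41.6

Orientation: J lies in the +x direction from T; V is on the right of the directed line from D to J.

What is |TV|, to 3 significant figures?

36.0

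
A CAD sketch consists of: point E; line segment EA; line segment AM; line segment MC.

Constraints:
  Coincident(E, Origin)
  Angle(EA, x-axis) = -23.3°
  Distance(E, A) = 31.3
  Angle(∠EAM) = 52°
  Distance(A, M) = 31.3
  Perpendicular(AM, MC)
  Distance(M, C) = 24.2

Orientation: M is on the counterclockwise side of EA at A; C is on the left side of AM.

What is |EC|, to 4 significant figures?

12.04

E is at the origin; EA runs at -23.3° with length 31.3, so A = 31.3·(cos -23.3°, sin -23.3°) = (28.75, -12.38). ∠EAM = 52.0°, so AM runs at -23.3° + (180° − 52.0°) = 104.7° from the x-axis; with |AM| = 31.3, M = A + 31.3·(cos 104.7°, sin 104.7°) = (20.80, 17.89). The perpendicularity gives MC at right angles to AM; with |MC| = 24.2 on the left of AM, C = M + 24.2·(-0.9673, -0.2538) = (-2.603, 11.75). Then |EC| = |C − E| = 12.04.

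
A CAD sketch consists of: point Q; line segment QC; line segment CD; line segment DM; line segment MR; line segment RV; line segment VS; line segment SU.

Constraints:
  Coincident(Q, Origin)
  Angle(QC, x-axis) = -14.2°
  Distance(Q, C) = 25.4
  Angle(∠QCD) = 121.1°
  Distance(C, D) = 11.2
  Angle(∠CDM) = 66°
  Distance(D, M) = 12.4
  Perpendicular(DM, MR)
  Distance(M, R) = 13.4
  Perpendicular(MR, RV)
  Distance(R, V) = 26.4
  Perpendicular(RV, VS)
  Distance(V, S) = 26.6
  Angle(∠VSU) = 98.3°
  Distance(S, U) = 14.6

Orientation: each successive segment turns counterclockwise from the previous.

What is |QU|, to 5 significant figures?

41.009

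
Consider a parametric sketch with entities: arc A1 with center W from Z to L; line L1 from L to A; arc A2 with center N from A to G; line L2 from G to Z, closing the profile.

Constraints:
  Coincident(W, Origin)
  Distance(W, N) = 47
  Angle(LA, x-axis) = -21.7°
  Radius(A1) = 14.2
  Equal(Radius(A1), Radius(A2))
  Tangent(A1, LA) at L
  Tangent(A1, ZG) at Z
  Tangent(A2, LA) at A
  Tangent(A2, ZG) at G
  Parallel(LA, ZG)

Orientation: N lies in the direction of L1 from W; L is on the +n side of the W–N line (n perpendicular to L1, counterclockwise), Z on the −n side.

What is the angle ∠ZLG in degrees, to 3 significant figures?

58.9°

The slot axis is L1's direction at -21.7°, so u = (cos -21.7°, sin -21.7°) = (0.929, -0.370) and n = (−sin -21.7°, cos -21.7°) = (0.370, 0.929). W is at the origin and N lies 47.0 along u from W, so N = 47.0·u = (43.7, -17.4). Tangency of A1 to both parallel lines with radius 14.2 puts L and Z at W ± 14.2·n: L = (5.25, 13.2), Z = (-5.25, -13.2). Equal radii place A and G the same way about N: A = N + 14.2·n = (48.9, -4.18), G = N − 14.2·n = (38.4, -30.6). Then cos ∠ZLG = LZ·LG / (|LZ||LG|), giving 58.9°.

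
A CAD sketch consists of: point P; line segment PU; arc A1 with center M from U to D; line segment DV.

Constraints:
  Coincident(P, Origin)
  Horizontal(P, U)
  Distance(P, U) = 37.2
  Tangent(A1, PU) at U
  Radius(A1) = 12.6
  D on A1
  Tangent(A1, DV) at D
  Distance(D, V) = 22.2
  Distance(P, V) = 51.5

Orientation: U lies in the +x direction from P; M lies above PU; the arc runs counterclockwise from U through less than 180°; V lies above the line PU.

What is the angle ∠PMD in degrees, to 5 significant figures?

163.63°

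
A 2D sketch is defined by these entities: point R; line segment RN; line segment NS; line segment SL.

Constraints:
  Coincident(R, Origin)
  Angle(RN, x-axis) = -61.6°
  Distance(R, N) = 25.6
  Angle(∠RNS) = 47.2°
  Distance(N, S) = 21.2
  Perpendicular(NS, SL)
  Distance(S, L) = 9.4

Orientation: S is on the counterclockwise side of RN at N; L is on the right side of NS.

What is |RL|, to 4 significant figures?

28.44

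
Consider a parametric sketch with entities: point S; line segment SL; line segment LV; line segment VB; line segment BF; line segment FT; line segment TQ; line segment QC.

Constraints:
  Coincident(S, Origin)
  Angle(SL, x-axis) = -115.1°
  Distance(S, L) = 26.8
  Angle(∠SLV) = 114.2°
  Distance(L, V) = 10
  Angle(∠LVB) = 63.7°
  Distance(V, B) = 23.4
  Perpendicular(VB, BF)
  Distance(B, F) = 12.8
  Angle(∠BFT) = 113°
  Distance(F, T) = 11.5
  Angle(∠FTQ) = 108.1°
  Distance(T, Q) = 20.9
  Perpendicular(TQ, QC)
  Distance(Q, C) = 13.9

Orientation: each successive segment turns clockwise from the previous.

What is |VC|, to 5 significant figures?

12.201

∠FTQ = 108.1° gives TQ at -166.10° from the x-axis; with |TQ| = 20.9, Q = (-20.417, -25.641). TQ ⟂ QC, so QC runs at 103.90°; with |QC| = 13.9, C = (-23.756, -12.148). Then |VC| = |C − V| = 12.201.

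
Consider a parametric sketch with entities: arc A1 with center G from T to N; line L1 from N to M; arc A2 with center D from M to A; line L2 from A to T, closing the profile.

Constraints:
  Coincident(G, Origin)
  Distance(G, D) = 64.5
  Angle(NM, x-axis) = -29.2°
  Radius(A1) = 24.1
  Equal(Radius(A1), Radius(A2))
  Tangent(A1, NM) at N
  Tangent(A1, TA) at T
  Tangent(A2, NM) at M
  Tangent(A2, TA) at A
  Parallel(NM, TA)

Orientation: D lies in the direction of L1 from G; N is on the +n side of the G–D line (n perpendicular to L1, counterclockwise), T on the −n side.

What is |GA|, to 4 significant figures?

68.86

Tangency of A1 to both parallel lines with radius 24.1 puts N and T at G ± 24.1·n: N = (11.76, 21.04), T = (-11.76, -21.04). Equal radii place M and A the same way about D: M = D + 24.1·n = (68.06, -10.43), A = D − 24.1·n = (44.55, -52.50). Then |GA| = |A − G| = 68.86.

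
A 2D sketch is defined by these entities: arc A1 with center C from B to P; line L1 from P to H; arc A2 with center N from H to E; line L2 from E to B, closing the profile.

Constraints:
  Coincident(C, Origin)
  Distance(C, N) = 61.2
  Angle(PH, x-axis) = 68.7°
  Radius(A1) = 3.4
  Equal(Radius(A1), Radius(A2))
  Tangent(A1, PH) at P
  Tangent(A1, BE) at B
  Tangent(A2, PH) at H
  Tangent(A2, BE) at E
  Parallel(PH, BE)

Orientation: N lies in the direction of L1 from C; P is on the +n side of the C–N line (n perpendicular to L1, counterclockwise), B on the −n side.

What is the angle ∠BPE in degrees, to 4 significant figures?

83.66°

The slot axis is L1's direction at 68.7°, so u = (cos 68.7°, sin 68.7°) = (0.3633, 0.9317) and n = (−sin 68.7°, cos 68.7°) = (-0.9317, 0.3633). C is at the origin and N lies 61.2 along u from C, so N = 61.2·u = (22.23, 57.02). Tangency of A1 to both parallel lines with radius 3.4 puts P and B at C ± 3.4·n: P = (-3.168, 1.235), B = (3.168, -1.235). Equal radii place H and E the same way about N: H = N + 3.4·n = (19.06, 58.25), E = N − 3.4·n = (25.40, 55.78). Then cos ∠BPE = PB·PE / (|PB||PE|), giving 83.66°.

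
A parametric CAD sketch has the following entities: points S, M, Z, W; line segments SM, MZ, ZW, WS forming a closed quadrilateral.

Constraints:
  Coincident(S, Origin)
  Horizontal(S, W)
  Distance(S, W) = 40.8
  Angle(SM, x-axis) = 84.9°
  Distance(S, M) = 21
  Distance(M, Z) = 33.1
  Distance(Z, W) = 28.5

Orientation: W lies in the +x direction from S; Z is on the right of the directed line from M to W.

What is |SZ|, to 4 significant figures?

17.17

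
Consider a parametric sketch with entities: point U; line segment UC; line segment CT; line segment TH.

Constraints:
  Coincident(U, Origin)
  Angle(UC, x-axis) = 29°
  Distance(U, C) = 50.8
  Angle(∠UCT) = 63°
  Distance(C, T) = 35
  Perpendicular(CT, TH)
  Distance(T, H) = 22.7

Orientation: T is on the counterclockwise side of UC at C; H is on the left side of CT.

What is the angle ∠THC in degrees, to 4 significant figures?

57.03°

U is at the origin; UC runs at 29.0° with length 50.8, so C = 50.8·(cos 29.0°, sin 29.0°) = (44.43, 24.63). ∠UCT = 63.0°, so CT runs at 29.0° + (180° − 63.0°) = 146.0° from the x-axis; with |CT| = 35.0, T = C + 35.0·(cos 146.0°, sin 146.0°) = (15.41, 44.20). CT is perpendicular to TH; with |TH| = 22.7 on the left of CT, H = T + 22.7·(-0.5592, -0.8290) = (2.721, 25.38). Then cos ∠THC = HT·HC / (|HT||HC|), giving 57.03°.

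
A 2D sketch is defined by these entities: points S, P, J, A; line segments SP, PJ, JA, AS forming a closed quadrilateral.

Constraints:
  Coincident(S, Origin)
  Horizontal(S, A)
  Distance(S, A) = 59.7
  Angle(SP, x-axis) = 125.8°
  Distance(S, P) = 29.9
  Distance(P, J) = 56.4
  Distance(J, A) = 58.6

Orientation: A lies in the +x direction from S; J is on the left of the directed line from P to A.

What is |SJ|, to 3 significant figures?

60.6

Checks: |PJ| = 56.40 ✓; |JA| = 58.60 ✓.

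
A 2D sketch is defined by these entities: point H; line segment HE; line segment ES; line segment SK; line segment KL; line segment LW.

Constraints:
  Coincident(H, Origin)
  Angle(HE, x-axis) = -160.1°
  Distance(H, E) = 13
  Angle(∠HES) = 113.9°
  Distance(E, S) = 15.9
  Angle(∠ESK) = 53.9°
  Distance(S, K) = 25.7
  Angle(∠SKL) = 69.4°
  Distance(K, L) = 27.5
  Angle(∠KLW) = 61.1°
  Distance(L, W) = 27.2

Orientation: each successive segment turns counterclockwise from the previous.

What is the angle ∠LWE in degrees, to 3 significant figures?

14.2°

H is at the origin; HE runs at -160.1° with length 13.0, so E = (-12.2, -4.42). ∠HES = 113.9° gives ES at -94.0° from the x-axis; with |ES| = 15.9, S = (-13.3, -20.3). ∠ESK = 53.9° gives SK at 32.1° from the x-axis; with |SK| = 25.7, K = (8.44, -6.63). ∠SKL = 69.4° gives KL at 143° from the x-axis; with |KL| = 27.5, L = (-13.4, 10.0). ∠KLW = 61.1° gives LW at -98.4° from the x-axis; with |LW| = 27.2, W = (-17.4, -16.9). Then cos ∠LWE = WL·WE / (|WL||WE|), giving 14.2°.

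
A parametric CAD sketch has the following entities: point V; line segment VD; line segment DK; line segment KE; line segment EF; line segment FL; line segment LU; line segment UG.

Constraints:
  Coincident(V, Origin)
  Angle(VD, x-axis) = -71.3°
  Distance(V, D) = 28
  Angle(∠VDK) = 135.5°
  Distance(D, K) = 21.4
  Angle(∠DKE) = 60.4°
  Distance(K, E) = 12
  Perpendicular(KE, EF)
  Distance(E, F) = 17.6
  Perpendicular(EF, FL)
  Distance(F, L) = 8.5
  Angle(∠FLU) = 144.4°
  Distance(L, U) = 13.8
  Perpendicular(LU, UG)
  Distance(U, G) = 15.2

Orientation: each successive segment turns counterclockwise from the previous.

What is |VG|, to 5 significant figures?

46.562

∠FLU = 144.4° gives LU at -51.600° from the x-axis; with |LU| = 13.8, U = (18.900, -44.350). LU ⟂ UG, so UG runs at 38.400°; with |UG| = 15.2, G = (30.813, -34.908). Then |VG| = |G − V| = 46.562.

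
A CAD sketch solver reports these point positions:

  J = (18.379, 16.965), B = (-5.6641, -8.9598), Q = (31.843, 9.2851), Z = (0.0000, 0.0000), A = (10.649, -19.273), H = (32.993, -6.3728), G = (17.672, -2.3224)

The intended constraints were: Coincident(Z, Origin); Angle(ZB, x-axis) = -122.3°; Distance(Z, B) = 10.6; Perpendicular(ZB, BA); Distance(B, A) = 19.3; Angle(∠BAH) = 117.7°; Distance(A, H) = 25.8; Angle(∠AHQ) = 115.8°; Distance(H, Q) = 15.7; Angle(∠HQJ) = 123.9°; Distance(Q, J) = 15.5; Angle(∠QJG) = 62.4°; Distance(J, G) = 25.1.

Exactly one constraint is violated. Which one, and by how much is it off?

Distance(J, G) = 25.1 — off by 5.80.

Z = (0.00, 0.00) ✓; ZB at -122.3° ✓; |ZB| = 10.60 ✓; ∠(ZB, BA) = 90.00° ✓; |BA| = 19.30 ✓; ∠BAH = 117.7° ✓; |AH| = 25.80 ✓; ∠AHQ = 115.8° ✓; |HQ| = 15.70 ✓; ∠HQJ = 123.9° ✓; |QJ| = 15.50 ✓; ∠QJG = 62.40° ✓; |JG| = 19.30 ✗.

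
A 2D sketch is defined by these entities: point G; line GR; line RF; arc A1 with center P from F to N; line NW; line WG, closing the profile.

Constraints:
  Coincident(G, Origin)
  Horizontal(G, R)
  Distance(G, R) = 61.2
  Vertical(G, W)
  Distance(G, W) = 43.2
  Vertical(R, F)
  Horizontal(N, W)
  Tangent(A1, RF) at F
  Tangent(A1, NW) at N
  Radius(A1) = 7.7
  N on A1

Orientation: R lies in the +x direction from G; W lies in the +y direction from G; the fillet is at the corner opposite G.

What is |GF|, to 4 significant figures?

70.75

G is at the origin; GR is horizontal with |GR| = 61.2 and R on the +x side, so R = (61.20, 0.000). GW is vertical with |GW| = 43.2 and W on the +y side, so W = (0.000, 43.20). The virtual corner opposite G is at (61.20, 43.20). The tangent condition forces PF to be normal to RF and the tangent condition forces PN to be normal to NW, with radius 7.7, so the center P sits 7.7 in from both sides at P = (53.50, 35.50). That places the tangent points at F = (61.20, 35.50) on RF and N = (53.50, 43.20) on NW. Then |GF| = |F − G| = 70.75.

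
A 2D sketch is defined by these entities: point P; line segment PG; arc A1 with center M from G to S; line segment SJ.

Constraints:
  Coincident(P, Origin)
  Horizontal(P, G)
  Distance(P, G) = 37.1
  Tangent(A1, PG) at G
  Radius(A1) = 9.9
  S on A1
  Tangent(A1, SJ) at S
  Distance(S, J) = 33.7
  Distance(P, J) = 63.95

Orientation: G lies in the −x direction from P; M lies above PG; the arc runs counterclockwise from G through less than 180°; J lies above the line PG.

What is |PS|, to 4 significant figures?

32.49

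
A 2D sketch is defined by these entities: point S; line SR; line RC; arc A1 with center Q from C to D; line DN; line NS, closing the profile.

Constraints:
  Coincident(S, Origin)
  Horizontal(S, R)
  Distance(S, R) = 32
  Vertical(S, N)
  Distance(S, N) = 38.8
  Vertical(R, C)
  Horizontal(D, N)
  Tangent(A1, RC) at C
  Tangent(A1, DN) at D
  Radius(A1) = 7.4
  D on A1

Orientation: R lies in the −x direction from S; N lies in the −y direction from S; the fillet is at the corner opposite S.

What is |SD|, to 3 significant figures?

45.9

The virtual corner opposite S is at (-32.0, -38.8). A1 meets RC tangentially, so QC is at right angles to RC and since A1 is tangent to DN there, QD ⟂ DN, with radius 7.4, so the center Q sits 7.4 in from both sides at Q = (-24.6, -31.4). That places the tangent points at C = (-32.0, -31.4) on RC and D = (-24.6, -38.8) on DN. Then |SD| = |D − S| = 45.9.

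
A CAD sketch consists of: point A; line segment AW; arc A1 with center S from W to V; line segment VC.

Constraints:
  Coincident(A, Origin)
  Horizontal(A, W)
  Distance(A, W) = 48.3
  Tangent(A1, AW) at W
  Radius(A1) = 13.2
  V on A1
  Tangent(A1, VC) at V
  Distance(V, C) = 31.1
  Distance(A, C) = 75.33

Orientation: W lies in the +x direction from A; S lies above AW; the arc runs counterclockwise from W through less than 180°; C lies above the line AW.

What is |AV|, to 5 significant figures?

62.970

Checks: A = (0.00, 0.00) ✓; |SV| = 13.20 ✓; ∠(SV, VC) = 90.00° ✓; |VC| = 31.10 ✓; |AC| = 75.33 ✓.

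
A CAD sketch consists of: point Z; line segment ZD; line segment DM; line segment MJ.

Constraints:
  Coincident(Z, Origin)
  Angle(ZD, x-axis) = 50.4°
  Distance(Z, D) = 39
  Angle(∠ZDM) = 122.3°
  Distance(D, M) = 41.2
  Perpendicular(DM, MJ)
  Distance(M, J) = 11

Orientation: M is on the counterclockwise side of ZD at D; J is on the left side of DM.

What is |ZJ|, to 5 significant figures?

65.813

∠ZDM = 122.3°, so DM runs at 50.4° + (180° − 122.3°) = 108.10° from the x-axis; with |DM| = 41.2, M = D + 41.2·(cos 108.10°, sin 108.10°) = (12.060, 69.211). The perpendicularity gives MJ at right angles to DM; with |MJ| = 11.0 on the left of DM, J = M + 11.0·(-0.95052, -0.31068) = (1.6040, 65.794). Then |ZJ| = |J − Z| = 65.813.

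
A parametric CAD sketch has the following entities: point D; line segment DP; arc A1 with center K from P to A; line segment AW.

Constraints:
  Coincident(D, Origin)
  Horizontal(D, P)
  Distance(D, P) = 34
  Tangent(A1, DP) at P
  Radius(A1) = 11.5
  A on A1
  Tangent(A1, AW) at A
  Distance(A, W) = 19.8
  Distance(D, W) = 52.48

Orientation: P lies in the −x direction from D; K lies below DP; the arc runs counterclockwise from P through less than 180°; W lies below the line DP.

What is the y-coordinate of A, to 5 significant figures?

-14.260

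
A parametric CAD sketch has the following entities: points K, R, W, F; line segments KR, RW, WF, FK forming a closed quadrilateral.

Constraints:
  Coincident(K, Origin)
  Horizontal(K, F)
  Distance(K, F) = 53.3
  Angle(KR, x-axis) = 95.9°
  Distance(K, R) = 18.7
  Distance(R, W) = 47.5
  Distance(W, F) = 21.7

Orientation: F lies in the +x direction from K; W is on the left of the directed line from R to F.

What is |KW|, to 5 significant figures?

49.854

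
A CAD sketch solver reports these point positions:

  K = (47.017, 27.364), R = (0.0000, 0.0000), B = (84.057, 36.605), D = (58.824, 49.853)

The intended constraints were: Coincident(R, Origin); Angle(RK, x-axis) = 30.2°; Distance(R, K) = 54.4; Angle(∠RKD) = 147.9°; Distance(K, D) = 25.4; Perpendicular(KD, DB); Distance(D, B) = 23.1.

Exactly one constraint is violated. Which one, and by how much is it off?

Distance(D, B) = 23.1 — off by 5.40.

R = (0.00, 0.00) ✓; RK at 30.20° ✓; |RK| = 54.40 ✓; ∠RKD = 147.9° ✓; |KD| = 25.40 ✓; ∠(KD, DB) = 90.00° ✓; |DB| = 28.50 ✗.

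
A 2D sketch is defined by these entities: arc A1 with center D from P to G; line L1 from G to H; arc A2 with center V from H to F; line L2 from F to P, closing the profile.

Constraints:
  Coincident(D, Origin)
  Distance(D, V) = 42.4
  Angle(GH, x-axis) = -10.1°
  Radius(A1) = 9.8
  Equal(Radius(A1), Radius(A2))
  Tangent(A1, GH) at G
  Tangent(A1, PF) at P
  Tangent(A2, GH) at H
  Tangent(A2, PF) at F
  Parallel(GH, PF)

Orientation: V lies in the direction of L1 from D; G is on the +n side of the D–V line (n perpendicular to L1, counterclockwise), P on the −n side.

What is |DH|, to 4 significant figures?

43.52

The slot axis is L1's direction at -10.1°, so u = (cos -10.1°, sin -10.1°) = (0.9845, -0.1754) and n = (−sin -10.1°, cos -10.1°) = (0.1754, 0.9845). D is at the origin and V lies 42.4 along u from D, so V = 42.4·u = (41.74, -7.436). Tangency of A1 to both parallel lines with radius 9.8 puts G and P at D ± 9.8·n: G = (1.719, 9.648), P = (-1.719, -9.648). Equal radii place H and F the same way about V: H = V + 9.8·n = (43.46, 2.213), F = V − 9.8·n = (40.02, -17.08). Then |DH| = |H − D| = 43.52.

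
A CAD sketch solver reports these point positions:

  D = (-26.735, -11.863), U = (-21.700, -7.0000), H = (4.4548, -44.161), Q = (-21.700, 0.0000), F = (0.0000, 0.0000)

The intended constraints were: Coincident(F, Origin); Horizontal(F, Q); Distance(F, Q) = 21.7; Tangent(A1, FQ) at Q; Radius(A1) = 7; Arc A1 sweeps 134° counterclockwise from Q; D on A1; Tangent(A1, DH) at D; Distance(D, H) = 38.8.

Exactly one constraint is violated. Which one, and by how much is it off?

Distance(D, H) = 38.8 — off by 6.10.

F = (0.00, 0.00) ✓; F.y = 0.00, Q.y = 0.00 ✓; |FQ| = 21.70 ✓; ∠(UQ, QF) = 90.00° ✓; |UQ| = 7.000 ✓; bearing(U→D) − bearing(U→Q) = 134.0° ✓; |UD| = 7.000 ✓; ∠(UD, DH) = 90.00° ✓; |DH| = 44.90 ✗.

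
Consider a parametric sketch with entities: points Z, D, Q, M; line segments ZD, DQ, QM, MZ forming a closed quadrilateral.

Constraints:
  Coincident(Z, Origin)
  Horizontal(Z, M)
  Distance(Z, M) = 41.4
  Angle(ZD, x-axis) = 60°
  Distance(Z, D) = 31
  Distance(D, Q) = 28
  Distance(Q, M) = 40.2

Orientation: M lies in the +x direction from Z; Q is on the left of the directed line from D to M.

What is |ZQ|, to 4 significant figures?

56.78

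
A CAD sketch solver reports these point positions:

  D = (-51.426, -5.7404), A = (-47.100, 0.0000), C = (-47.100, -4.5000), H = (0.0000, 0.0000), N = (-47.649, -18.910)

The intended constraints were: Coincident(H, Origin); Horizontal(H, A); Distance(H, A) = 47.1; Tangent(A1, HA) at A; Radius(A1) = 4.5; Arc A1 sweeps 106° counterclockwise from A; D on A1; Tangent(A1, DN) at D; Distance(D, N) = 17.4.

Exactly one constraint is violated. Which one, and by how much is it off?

Distance(D, N) = 17.4 — off by 3.70.

H = (0.00, 0.00) ✓; H.y = 0.00, A.y = 0.00 ✓; |HA| = 47.10 ✓; ∠(CA, AH) = 90.00° ✓; |CA| = 4.500 ✓; bearing(C→D) − bearing(C→A) = 106.0° ✓; |CD| = 4.500 ✓; ∠(CD, DN) = 90.00° ✓; |DN| = 13.70 ✗.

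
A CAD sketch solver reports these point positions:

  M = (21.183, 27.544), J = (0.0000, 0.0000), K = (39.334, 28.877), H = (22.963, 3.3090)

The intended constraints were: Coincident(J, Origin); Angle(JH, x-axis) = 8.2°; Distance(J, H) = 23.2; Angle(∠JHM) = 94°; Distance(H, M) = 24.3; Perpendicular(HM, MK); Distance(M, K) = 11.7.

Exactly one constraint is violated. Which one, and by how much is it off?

Distance(M, K) = 11.7 — off by 6.50.

J = (0.00, 0.00) ✓; JH at 8.200° ✓; |JH| = 23.20 ✓; ∠JHM = 94.00° ✓; |HM| = 24.30 ✓; ∠(HM, MK) = 90.00° ✓; |MK| = 18.20 ✗.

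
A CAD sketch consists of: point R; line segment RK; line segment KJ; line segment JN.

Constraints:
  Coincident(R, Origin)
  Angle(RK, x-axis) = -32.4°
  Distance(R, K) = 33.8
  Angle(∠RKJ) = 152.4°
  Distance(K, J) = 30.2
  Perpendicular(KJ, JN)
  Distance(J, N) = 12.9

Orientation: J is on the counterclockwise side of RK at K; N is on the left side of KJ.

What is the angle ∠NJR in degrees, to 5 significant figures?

75.408°

R is at the origin; RK runs at -32.4° with length 33.8, so K = 33.8·(cos -32.4°, sin -32.4°) = (28.538, -18.111). ∠RKJ = 152.4°, so KJ runs at -32.4° + (180° − 152.4°) = -4.8000° from the x-axis; with |KJ| = 30.2, J = K + 30.2·(cos -4.8000°, sin -4.8000°) = (58.632, -20.638). The perpendicularity gives JN at right angles to KJ; with |JN| = 12.9 on the left of KJ, N = J + 12.9·(0.083678, 0.99649) = (59.712, -7.7833). Then cos ∠NJR = JN·JR / (|JN||JR|), giving 75.408°.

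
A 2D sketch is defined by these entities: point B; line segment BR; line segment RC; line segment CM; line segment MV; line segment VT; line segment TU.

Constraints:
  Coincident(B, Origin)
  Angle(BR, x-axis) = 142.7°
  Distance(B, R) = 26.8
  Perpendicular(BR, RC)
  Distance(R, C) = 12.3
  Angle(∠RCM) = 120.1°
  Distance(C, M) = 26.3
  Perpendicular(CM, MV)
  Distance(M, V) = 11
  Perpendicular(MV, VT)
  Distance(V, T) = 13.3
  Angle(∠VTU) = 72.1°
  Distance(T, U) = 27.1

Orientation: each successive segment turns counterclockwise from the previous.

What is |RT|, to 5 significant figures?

19.172

B is at the origin; BR runs at 142.7° with length 26.8, so R = (-21.319, 16.240). BR is perpendicular to RC, so RC runs at -127.30°; with |RC| = 12.3, C = (-28.772, 6.4562). ∠RCM = 120.1° gives CM at -67.400° from the x-axis; with |CM| = 26.3, M = (-18.665, -17.824). CM ⟂ MV, so MV runs at 22.600°; with |MV| = 11.0, V = (-8.5101, -13.597). The perpendicularity gives VT at right angles to MV, so VT runs at 112.60°; with |VT| = 13.3, T = (-13.621, -1.3183). Then |RT| = |T − R| = 19.172.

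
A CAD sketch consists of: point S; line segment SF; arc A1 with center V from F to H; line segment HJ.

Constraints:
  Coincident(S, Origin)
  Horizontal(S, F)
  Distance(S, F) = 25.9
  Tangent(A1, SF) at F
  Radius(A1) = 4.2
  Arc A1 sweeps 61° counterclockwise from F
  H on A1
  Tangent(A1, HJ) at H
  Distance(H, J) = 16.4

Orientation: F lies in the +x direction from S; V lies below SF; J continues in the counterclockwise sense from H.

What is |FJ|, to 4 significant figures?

20.19

On A1, F sits at bearing 90° from V; a 61° counterclockwise sweep puts H at bearing 151°, so H = V + 4.2·(cos 151°, sin 151°) = (22.23, -2.164). A1 meets HJ tangentially, so VH is at right angles to HJ, so HJ runs along (−sin 151°, cos 151°); with |HJ| = 16.4, J = (14.28, -16.51). Then |FJ| = |J − F| = 20.19.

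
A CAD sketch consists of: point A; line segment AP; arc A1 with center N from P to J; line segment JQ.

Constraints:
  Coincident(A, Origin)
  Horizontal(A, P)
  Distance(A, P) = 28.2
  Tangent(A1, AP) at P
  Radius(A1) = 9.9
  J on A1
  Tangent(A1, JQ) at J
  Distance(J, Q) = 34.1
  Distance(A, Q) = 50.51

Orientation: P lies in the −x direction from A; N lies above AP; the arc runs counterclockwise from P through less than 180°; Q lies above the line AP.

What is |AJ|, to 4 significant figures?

21.54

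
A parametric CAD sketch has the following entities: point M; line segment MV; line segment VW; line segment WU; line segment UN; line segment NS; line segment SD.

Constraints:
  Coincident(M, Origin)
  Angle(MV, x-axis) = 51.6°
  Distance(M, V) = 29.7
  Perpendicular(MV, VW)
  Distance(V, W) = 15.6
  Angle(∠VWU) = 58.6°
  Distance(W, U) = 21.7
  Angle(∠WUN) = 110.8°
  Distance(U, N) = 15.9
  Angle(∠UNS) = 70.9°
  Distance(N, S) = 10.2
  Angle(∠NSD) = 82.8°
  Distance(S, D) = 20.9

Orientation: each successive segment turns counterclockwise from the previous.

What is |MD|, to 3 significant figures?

14.7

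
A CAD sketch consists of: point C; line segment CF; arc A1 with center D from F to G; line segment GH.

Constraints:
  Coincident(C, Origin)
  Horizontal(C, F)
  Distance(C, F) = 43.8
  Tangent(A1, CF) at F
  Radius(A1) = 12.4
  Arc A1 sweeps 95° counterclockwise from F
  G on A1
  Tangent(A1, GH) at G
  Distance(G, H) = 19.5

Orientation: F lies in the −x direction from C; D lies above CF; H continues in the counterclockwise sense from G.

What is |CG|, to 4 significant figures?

34.21

C is at the origin; CF is horizontal with |CF| = 43.8 and F on the −x side, so F = (-43.80, 0.000). Since A1 is tangent to CF there, DF ⟂ CF, so D = F + (0, 12.4) = (-43.80, 12.40). On A1, F sits at bearing -90° from D; a 95° counterclockwise sweep puts G at bearing 5°, so G = D + 12.4·(cos 5°, sin 5°) = (-31.45, 13.48). Then |CG| = |G − C| = 34.21.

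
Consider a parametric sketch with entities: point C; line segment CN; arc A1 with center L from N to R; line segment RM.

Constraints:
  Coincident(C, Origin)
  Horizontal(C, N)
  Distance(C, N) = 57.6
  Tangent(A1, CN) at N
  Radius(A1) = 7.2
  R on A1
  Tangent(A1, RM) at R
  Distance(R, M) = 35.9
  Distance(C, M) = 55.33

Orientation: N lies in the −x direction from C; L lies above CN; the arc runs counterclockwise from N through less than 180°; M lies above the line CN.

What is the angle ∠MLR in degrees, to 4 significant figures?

78.66°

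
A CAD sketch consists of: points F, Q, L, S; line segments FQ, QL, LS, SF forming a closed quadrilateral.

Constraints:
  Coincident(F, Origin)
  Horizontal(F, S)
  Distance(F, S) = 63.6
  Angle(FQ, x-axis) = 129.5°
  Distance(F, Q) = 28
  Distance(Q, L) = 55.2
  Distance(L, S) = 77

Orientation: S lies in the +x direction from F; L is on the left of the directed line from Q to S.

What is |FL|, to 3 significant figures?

65.6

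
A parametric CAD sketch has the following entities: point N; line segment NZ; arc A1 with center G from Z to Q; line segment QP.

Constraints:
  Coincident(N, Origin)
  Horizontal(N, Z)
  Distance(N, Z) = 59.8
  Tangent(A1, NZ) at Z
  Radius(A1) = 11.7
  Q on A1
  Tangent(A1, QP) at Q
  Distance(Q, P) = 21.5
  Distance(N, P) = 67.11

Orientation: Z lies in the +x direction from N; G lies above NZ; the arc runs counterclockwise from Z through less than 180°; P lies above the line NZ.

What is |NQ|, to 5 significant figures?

71.718

N is at the origin; NZ is horizontal with |NZ| = 59.8 and Z on the +x side, so Z = (59.800, 0.0000). The tangent condition forces GZ to be normal to NZ, so G = Z + (0, 11.7) = (59.800, 11.700). Since GQ ⟂ QP (tangency), |GP| = √(11.7² + 21.5²) = 24.477 regardless of where Q sits on A1. So P lies on both circle(N, 67.11) and circle(G, 24.477); the above-NZ intersection is P = (56.653, 35.974). Q is the foot of the tangent from P: Q = (69.273, 18.567).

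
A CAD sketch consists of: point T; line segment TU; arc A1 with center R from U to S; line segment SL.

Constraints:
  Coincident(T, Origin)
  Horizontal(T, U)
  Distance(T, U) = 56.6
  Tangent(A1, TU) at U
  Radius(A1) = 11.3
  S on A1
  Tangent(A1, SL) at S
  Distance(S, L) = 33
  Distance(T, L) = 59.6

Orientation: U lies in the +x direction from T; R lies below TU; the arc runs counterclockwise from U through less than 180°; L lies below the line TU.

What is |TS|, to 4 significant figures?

46.46

Checks: |RS| = 11.30 ✓; ∠(RS, SL) = 90.00° ✓; |SL| = 33.00 ✓; |TL| = 59.60 ✓.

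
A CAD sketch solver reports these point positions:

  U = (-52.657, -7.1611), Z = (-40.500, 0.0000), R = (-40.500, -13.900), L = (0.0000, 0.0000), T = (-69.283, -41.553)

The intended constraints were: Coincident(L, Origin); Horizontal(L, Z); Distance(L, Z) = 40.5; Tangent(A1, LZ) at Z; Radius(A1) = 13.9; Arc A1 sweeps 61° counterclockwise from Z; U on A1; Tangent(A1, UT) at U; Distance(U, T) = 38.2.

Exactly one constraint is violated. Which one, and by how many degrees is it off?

Tangent(A1, UT) at U — off by 3.20°.

L = (0.00, 0.00) ✓; L.y = 0.00, Z.y = 0.00 ✓; |LZ| = 40.50 ✓; ∠(RZ, ZL) = 90.00° ✓; |RZ| = 13.90 ✓; bearing(R→U) − bearing(R→Z) = 61.00° ✓; |RU| = 13.90 ✓; ∠(RU, UT) = 86.80° ✗; |UT| = 38.20 ✓.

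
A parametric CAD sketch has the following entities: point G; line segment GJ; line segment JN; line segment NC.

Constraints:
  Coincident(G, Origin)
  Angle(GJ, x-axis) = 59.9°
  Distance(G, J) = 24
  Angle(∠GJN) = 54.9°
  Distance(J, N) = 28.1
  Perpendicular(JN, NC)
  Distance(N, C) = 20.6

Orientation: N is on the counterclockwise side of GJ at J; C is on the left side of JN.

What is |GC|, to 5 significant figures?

14.332

G is at the origin; GJ runs at 59.9° with length 24.0, so J = 24.0·(cos 59.9°, sin 59.9°) = (12.036, 20.764). ∠GJN = 54.9°, so JN runs at 59.9° + (180° − 54.9°) = 185.00° from the x-axis; with |JN| = 28.1, N = J + 28.1·(cos 185.00°, sin 185.00°) = (-15.957, 18.315). JN ⟂ NC; with |NC| = 20.6 on the left of JN, C = N + 20.6·(0.087156, -0.99619) = (-14.161, -2.2071). Then |GC| = |C − G| = 14.332.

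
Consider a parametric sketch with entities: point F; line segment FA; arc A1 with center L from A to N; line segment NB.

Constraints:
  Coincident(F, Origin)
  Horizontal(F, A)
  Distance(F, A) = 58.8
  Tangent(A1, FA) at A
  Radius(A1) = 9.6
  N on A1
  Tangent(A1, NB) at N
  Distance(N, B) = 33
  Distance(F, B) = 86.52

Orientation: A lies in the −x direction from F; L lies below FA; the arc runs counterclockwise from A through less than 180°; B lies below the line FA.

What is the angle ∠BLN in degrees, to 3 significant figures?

73.8°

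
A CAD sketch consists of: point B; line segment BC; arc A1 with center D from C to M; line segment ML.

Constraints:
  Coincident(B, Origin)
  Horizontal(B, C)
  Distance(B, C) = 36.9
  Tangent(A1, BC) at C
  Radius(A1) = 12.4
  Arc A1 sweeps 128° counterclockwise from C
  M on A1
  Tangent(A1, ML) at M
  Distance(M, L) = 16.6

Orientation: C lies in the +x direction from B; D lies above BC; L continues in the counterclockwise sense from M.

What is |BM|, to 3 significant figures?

50.8

Since A1 is tangent to BC there, DC ⟂ BC, so D = C + (0, 12.4) = (36.9, 12.4). On A1, C sits at bearing -90° from D; a 128° counterclockwise sweep puts M at bearing 38°, so M = D + 12.4·(cos 38°, sin 38°) = (46.7, 20.0). Then |BM| = |M − B| = 50.8.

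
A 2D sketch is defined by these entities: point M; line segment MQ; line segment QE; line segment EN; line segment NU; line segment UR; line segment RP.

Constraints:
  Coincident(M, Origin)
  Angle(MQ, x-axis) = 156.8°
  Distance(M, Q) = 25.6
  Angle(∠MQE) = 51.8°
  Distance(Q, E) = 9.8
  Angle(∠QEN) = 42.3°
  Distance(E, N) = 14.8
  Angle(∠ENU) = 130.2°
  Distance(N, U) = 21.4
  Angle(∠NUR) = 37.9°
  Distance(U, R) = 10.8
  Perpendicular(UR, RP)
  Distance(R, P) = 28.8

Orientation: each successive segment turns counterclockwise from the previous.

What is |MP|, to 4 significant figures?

15.68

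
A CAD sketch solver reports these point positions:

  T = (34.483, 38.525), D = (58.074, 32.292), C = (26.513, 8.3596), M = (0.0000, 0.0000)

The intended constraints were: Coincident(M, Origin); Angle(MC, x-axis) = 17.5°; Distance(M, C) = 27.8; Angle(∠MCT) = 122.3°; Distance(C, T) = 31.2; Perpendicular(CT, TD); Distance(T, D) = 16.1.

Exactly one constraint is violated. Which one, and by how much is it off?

Distance(T, D) = 16.1 — off by 8.30.

M = (0.00, 0.00) ✓; MC at 17.50° ✓; |MC| = 27.80 ✓; ∠MCT = 122.3° ✓; |CT| = 31.20 ✓; ∠(CT, TD) = 90.00° ✓; |TD| = 24.40 ✗.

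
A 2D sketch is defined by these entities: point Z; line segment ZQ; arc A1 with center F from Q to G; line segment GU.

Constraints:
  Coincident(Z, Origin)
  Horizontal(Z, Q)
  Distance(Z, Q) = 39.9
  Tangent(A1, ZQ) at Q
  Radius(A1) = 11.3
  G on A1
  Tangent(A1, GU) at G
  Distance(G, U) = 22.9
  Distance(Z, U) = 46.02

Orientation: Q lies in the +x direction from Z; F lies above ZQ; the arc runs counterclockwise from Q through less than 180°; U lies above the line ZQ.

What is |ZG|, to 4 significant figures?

51.30

Z is at the origin; ZQ is horizontal with |ZQ| = 39.9 and Q on the +x side, so Q = (39.90, 0.000). Since A1 is tangent to ZQ there, FQ ⟂ ZQ, so F = Q + (0, 11.3) = (39.90, 11.30). Since FG ⟂ GU (tangency), |FU| = √(11.3² + 22.9²) = 25.54 regardless of where G sits on A1. So U lies on both circle(Z, 46.02) and circle(F, 25.54); the above-ZQ intersection is U = (30.05, 34.86). G is the foot of the tangent from U: G = (47.32, 19.82).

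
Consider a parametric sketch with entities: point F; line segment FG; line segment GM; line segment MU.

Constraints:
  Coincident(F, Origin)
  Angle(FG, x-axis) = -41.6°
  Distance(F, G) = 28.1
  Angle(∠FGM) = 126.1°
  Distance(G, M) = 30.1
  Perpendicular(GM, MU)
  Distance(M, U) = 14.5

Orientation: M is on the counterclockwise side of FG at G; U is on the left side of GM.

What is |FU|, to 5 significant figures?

47.372

F is at the origin; FG runs at -41.6° with length 28.1, so G = 28.1·(cos -41.6°, sin -41.6°) = (21.013, -18.656). ∠FGM = 126.1°, so GM runs at -41.6° + (180° − 126.1°) = 12.300° from the x-axis; with |GM| = 30.1, M = G + 30.1·(cos 12.300°, sin 12.300°) = (50.422, -12.244). GM is perpendicular to MU; with |MU| = 14.5 on the left of GM, U = M + 14.5·(-0.21303, 0.97705) = (47.333, 1.9230). Then |FU| = |U − F| = 47.372.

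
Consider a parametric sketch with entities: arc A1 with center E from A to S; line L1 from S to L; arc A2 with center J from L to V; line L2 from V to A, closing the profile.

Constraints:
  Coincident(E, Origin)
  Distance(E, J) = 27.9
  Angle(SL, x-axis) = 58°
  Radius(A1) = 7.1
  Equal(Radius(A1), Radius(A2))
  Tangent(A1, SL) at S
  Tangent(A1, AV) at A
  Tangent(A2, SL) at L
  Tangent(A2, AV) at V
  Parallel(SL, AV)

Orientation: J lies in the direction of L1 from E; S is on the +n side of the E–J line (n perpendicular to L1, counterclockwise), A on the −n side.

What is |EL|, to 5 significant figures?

28.789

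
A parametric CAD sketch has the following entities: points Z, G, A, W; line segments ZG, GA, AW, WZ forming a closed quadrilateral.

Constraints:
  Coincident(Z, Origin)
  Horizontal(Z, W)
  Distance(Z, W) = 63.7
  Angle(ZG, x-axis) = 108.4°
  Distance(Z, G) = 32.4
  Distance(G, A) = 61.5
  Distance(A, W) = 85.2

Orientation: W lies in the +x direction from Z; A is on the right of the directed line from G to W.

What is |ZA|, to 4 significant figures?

34.37

Z is at the origin; ZW is horizontal with |ZW| = 63.7 and W in +x, so W = (63.7, 0). ZG runs at 108.4° with |ZG| = 32.4, so G = (-10.23, 30.74). A is determined by |GA| = 61.5 and |AW| = 85.2 together: it lies at the intersection of circle(G, 61.5) and circle(W, 85.2). With |GW| = 80.06, the foot of the radical line on GW is 18.32 from G and the perpendicular offset is √(61.5² − 18.32²) = 58.71. Taking the right-of-GW solution: A = (-15.85, -30.50).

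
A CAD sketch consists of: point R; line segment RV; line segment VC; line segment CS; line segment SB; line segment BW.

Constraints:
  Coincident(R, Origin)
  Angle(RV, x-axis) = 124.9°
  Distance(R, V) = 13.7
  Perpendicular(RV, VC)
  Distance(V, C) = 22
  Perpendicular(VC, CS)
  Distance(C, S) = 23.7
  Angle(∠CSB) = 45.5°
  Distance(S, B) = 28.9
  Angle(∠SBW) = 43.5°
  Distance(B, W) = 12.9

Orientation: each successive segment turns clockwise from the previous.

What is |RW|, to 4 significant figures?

17.46

∠CSB = 45.5° gives SB at 170.4° from the x-axis; with |SB| = 28.9, B = (-4.730, 9.205). ∠SBW = 43.5° gives BW at 33.90° from the x-axis; with |BW| = 12.9, W = (5.977, 16.40). Then |RW| = |W − R| = 17.46.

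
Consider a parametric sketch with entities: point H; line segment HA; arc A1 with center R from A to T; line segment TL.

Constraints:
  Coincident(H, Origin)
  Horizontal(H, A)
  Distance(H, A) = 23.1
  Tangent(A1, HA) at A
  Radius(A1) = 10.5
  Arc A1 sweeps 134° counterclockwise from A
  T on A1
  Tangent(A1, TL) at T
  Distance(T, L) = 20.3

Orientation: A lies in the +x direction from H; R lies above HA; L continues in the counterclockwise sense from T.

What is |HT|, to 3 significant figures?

35.4

H is at the origin; HA is horizontal with |HA| = 23.1 and A on the +x side, so A = (23.1, 0.00). A1 meets HA tangentially, so RA is at right angles to HA, so R = A + (0, 10.5) = (23.1, 10.5). On A1, A sits at bearing -90° from R; a 134° counterclockwise sweep puts T at bearing 44°, so T = R + 10.5·(cos 44°, sin 44°) = (30.7, 17.8). Then |HT| = |T − H| = 35.4.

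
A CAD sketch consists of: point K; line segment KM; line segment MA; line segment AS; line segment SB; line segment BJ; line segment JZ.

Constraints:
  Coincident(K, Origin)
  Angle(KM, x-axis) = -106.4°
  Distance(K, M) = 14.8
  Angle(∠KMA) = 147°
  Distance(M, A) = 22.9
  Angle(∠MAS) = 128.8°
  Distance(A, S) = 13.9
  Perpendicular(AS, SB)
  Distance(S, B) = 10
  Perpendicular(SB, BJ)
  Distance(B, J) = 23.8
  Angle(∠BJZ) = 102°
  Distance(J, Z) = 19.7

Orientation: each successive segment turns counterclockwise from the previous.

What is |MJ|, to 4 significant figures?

9.020

K is at the origin; KM runs at -106.4° with length 14.8, so M = (-4.179, -14.20). ∠KMA = 147.0° gives MA at -73.40° from the x-axis; with |MA| = 22.9, A = (2.364, -36.14). ∠MAS = 128.8° gives AS at -22.20° from the x-axis; with |AS| = 13.9, S = (15.23, -41.40). The perpendicularity gives SB at right angles to AS, so SB runs at 67.80°; with |SB| = 10.0, B = (19.01, -32.14). SB is perpendicular to BJ, so BJ runs at 157.8°; with |BJ| = 23.8, J = (-3.024, -23.14). Then |MJ| = |J − M| = 9.020.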